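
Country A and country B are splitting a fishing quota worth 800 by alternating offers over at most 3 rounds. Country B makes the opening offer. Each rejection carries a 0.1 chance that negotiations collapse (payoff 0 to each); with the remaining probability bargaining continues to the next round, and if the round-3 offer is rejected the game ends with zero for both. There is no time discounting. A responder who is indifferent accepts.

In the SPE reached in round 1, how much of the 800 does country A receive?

72

Round 3 (country B proposes): rejection yields 0 for country A; country B offers 0 and keeps 800.
Round 2 (country A proposes): rejecting gives country B an expected 0.9 × 800 = 720. Country A offers 720 and keeps 800 − 720 = 80.
Round 1 (country B proposes): rejecting gives country A an expected 0.9 × 80 = 72. Country B offers 72 and keeps 800 − 72 = 728.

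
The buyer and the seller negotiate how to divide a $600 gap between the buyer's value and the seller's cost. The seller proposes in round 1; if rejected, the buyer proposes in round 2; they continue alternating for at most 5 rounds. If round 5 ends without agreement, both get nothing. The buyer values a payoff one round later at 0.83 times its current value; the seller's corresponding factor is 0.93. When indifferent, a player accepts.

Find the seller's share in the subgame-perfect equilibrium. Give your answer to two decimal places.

538.23

Round 5 (the seller proposes): the buyer will accept anything ≥ 0, so the seller offers 0 and keeps 600.
Round 4 (the buyer proposes): the seller can get 600 next round, worth 0.93 × 600 = 558 now, so the buyer offers 558, keeping 42.
Round 3 (the seller proposes): the buyer can get 42 next round, worth 0.83 × 42 = 34.86 now; the seller offers that and keeps 565.14.
Round 2 (the buyer proposes): the seller can get 565.14 next round, worth 0.93 × 565.14 = 525.5802 now. The buyer offers 525.5802 and keeps 600 − 525.5802 = 74.4198.
Round 1 (the seller proposes): the buyer can get 74.4198 next round, worth 0.83 × 74.4198 = 61.768434 now, so the seller offers 61.768434, keeping 538.231566.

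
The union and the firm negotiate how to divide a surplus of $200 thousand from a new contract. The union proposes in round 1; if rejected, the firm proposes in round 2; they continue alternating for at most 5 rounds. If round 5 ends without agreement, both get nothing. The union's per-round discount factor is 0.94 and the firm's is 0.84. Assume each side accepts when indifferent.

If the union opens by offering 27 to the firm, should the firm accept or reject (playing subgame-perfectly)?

Work out the firm's continuation value if the offer is rejected.
Round 5 (the union proposes): rejection yields 0 for the firm; the union offers 0 and keeps 200.
Round 4 (the firm proposes): the union can get 200 next round, worth 0.94 × 200 = 188 now; the firm offers that and keeps 12.
Round 3 (the union proposes): the firm can get 12 next round, worth 0.84 × 12 = 10.08 now. The union offers 10.08 and keeps 200 − 10.08 = 189.92.
Round 2 (the firm proposes): the union can get 189.92 next round, worth 0.94 × 189.92 = 178.5248 now. The firm offers 178.5248 and keeps 200 − 178.5248 = 21.4752.
So by rejecting in round 1, the firm gets 21.4752 next round, worth 0.84 × 21.4752 = 18.039168 now.
Offer 27 ≥ 18.039168, so the firm accepts.

Accept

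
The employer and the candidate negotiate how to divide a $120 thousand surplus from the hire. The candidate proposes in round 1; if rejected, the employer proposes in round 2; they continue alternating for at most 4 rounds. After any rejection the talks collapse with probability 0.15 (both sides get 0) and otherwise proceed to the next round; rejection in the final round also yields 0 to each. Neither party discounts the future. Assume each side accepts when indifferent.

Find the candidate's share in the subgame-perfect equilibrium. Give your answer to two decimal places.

31.01

By backward induction:
Round 4 (the employer proposes): rejection yields 0 for the candidate; the employer offers 0 and keeps 120.
Round 3 (the candidate proposes): rejecting gives the employer an expected 0.85 × 120 = 102; the candidate offers that and keeps 18.
Round 2 (the employer proposes): rejecting gives the candidate an expected 0.85 × 18 = 15.3, so the employer offers 15.3, keeping 104.7.
Round 1 (the candidate proposes): rejecting gives the employer an expected 0.85 × 104.7 = 88.995; the candidate offers that and keeps 31.005.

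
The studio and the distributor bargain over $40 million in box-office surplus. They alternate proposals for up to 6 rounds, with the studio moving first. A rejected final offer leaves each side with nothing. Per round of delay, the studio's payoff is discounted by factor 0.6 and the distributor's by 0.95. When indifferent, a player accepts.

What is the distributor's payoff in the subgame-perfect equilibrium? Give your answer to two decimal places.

Round 6 (the distributor proposes): the studio will accept anything ≥ 0, so the distributor offers 0 and keeps 40.
Round 5 (the studio proposes): the distributor can get 40 next round, worth 0.95 × 40 = 38 now. The studio offers 38 and keeps 40 − 38 = 2.
Round 4 (the distributor proposes): the studio can get 2 next round, worth 0.6 × 2 = 1.2 now; the distributor offers that and keeps 38.8.
Round 3 (the studio proposes): the distributor can get 38.8 next round, worth 0.95 × 38.8 = 36.86 now, so the studio offers 36.86, keeping 3.14.
Round 2 (the distributor proposes): the studio can get 3.14 next round, worth 0.6 × 3.14 = 1.884 now. The distributor offers 1.884 and keeps 40 − 1.884 = 38.116.
Round 1 (the studio proposes): the distributor can get 38.116 next round, worth 0.95 × 38.116 = 36.2102 now. The studio offers 36.2102 and keeps 40 − 36.2102 = 3.7898.

36.21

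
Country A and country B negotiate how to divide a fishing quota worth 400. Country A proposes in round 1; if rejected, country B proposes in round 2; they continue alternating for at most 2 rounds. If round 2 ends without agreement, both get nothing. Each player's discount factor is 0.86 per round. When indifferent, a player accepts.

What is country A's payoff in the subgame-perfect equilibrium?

56

Round 2 (country B proposes): rejection yields 0 for country A; country B offers 0 and keeps 400.
Round 1 (country A proposes): country B can get 400 next round, worth 0.86 × 400 = 344 now. Country A offers 344 and keeps 400 − 344 = 56.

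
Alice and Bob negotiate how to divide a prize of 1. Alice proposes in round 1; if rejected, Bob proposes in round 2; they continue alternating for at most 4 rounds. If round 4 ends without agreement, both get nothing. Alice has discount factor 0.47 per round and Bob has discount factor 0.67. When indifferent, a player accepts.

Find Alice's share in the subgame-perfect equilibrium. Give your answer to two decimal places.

0.43

Work backward from the last round.
Round 4 (Bob proposes): Alice will accept anything ≥ 0, so Bob offers 0 and keeps 1.
Round 3 (Alice proposes): Bob can get 1 next round, worth 0.67 × 1 = 0.67 now, so Alice offers 0.67, keeping 0.33.
Round 2 (Bob proposes): Alice can get 0.33 next round, worth 0.47 × 0.33 = 0.1551 now, so Bob offers 0.1551, keeping 0.8449.
Round 1 (Alice proposes): Bob can get 0.8449 next round, worth 0.67 × 0.8449 = 0.566083 now, so Alice offers 0.566083, keeping 0.433917.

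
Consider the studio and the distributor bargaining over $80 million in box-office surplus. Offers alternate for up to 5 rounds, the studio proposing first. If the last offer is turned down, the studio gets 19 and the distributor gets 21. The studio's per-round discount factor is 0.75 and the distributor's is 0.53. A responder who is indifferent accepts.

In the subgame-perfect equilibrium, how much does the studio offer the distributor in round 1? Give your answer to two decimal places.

Round 5 (the studio proposes): the distributor gets 21 if talks fail, so the studio offers 21 and keeps 59.
Round 4 (the distributor proposes): the studio can get 59 next round, worth 0.75 × 59 = 44.25 now. The distributor offers 44.25 and keeps 80 − 44.25 = 35.75.
Round 3 (the studio proposes): the distributor can get 35.75 next round, worth 0.53 × 35.75 = 18.9475 now; the studio offers that and keeps 61.0525.
Round 2 (the distributor proposes): the studio can get 61.0525 next round, worth 0.75 × 61.0525 = 45.789375 now; the distributor offers that and keeps 34.210625.
Round 1 (the studio proposes): the distributor can get 34.210625 next round, worth 0.53 × 34.210625 = 18.13163125 now, so the studio offers 18.13163125, keeping 61.86836875.

18.13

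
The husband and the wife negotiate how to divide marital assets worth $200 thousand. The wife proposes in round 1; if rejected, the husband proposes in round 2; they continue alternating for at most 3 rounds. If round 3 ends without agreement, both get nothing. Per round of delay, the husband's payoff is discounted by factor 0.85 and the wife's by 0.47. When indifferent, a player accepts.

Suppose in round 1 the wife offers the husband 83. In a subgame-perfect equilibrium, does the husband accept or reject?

Reject

Round 3 (the wife proposes): the husband will accept anything ≥ 0, so the wife offers 0 and keeps 200.
Round 2 (the husband proposes): the wife can get 200 next round, worth 0.47 × 200 = 94 now, so the husband offers 94, keeping 106.
So by rejecting in round 1, the husband gets 106 next round, worth 0.85 × 106 = 90.1 now.
Offer 83 < 90.1, so the husband rejects.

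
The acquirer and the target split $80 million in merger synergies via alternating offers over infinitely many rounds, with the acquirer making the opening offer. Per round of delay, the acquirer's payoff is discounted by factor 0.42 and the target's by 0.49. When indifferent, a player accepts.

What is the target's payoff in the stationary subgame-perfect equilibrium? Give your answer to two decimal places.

28.63

When the acquirer proposes, the target accepts any offer worth at least 0.49 times what the target would get by proposing next round; and vice versa.
This gives x = 80 − 0.49y and y = 80 − 0.42x, where x and y are each side's share when it proposes.
Hence (1 − 0.49·0.42)x = 80(1 − 0.49), i.e. 0.7942·x = 40.8.
x ≈ 51.3725; the target's share is 80 − x ≈ 28.6275.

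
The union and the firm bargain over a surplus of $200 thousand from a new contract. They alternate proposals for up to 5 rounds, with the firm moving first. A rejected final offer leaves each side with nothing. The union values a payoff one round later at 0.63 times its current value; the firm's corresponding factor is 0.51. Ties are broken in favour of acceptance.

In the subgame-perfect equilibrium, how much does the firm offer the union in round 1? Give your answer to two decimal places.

81.58

Work backward from the last round.
Round 5 (the firm proposes): rejection yields 0 for the union; the firm offers 0 and keeps 200.
Round 4 (the union proposes): the firm can get 200 next round, worth 0.51 × 200 = 102 now. The union offers 102 and keeps 200 − 102 = 98.
Round 3 (the firm proposes): the union can get 98 next round, worth 0.63 × 98 = 61.74 now, so the firm offers 61.74, keeping 138.26.
Round 2 (the union proposes): the firm can get 138.26 next round, worth 0.51 × 138.26 = 70.5126 now. The union offers 70.5126 and keeps 200 − 70.5126 = 129.4874.
Round 1 (the firm proposes): the union can get 129.4874 next round, worth 0.63 × 129.4874 = 81.577062 now; the firm offers that and keeps 118.422938.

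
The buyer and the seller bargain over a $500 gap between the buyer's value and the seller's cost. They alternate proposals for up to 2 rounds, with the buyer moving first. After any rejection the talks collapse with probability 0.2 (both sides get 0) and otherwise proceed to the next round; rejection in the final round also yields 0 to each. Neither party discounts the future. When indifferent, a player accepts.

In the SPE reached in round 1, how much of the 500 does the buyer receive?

100

By backward induction:
Round 2 (the seller proposes): rejection yields 0 for the buyer; the seller offers 0 and keeps 500.
Round 1 (the buyer proposes): rejecting gives the seller an expected 0.8 × 500 = 400, so the buyer offers 400, keeping 100.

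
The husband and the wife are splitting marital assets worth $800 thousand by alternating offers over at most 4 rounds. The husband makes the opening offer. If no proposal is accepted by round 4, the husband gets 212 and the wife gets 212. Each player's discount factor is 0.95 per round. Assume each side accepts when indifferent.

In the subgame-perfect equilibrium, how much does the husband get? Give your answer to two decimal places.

Round 4 (the wife proposes): the husband gets 212 if talks fail, so the wife offers 212 and keeps 588.
Round 3 (the husband proposes): the wife can get 588 next round, worth 0.95 × 588 = 558.6 now, so the husband offers 558.6, keeping 241.4.
Round 2 (the wife proposes): the husband can get 241.4 next round, worth 0.95 × 241.4 = 229.33 now. The wife offers 229.33 and keeps 800 − 229.33 = 570.67.
Round 1 (the husband proposes): the wife can get 570.67 next round, worth 0.95 × 570.67 = 542.1365 now; the husband offers that and keeps 257.8635.

257.86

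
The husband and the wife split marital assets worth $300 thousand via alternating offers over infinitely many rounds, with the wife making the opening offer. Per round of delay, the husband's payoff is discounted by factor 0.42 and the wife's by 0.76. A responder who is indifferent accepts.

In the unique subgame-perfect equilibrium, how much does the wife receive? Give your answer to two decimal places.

In a stationary SPE each proposer offers the other exactly their discounted continuation value.
If the wife keeps x when proposing and the husband keeps y when proposing, then x = 300 − 0.42y and y = 300 − 0.76x.
Solving: x = 300(1 − 0.42) / (1 − 0.76·0.42) = 174 / 0.6808 ≈ 255.5817.
The husband gets 300 − 255.5817 ≈ 44.4183.

255.58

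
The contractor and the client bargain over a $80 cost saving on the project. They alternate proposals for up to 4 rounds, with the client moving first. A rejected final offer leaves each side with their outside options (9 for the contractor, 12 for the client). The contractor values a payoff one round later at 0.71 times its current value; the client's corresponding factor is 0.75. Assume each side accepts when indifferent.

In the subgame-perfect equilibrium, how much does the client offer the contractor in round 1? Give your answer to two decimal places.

39.91

Round 4 (the contractor proposes): the client gets 12 if talks fail, so the contractor offers 12 and keeps 68.
Round 3 (the client proposes): the contractor can get 68 next round, worth 0.71 × 68 = 48.28 now. The client offers 48.28 and keeps 80 − 48.28 = 31.72.
Round 2 (the contractor proposes): the client can get 31.72 next round, worth 0.75 × 31.72 = 23.79 now; the contractor offers that and keeps 56.21.
Round 1 (the client proposes): the contractor can get 56.21 next round, worth 0.71 × 56.21 = 39.9091 now, so the client offers 39.9091, keeping 40.0909.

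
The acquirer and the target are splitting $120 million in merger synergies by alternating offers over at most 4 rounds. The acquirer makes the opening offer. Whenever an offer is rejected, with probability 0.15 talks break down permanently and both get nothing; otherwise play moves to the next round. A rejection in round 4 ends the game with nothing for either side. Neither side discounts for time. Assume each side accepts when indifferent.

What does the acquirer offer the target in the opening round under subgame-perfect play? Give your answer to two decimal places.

Round 4 (the target proposes): rejection yields 0 for the acquirer; the target offers 0 and keeps 120.
Round 3 (the acquirer proposes): rejecting gives the target an expected 0.85 × 120 = 102. The acquirer offers 102 and keeps 120 − 102 = 18.
Round 2 (the target proposes): rejecting gives the acquirer an expected 0.85 × 18 = 15.3; the target offers that and keeps 104.7.
Round 1 (the acquirer proposes): rejecting gives the target an expected 0.85 × 104.7 = 88.995. The acquirer offers 88.995 and keeps 120 − 88.995 = 31.005.

89.00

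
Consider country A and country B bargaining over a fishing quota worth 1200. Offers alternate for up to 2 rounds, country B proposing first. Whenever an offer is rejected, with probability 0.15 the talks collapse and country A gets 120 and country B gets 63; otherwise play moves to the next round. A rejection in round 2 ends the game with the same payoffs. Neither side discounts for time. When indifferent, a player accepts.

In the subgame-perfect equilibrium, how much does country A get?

By backward induction:
Round 2 (country A proposes): country B gets 63 if talks fail, so country A offers 63 and keeps 1137.
Round 1 (country B proposes): rejecting gives country A an expected 0.85 × 1137 + 0.15 × 120 = 984.45; country B offers that and keeps 215.55.

984.45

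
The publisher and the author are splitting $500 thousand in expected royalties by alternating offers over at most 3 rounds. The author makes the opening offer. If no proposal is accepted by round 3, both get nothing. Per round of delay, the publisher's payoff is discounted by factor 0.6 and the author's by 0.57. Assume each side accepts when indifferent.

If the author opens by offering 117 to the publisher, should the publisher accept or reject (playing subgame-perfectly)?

Round 3 (the author proposes): rejection yields 0 for the publisher; the author offers 0 and keeps 500.
Round 2 (the publisher proposes): the author can get 500 next round, worth 0.57 × 500 = 285 now. The publisher offers 285 and keeps 500 − 285 = 215.
So by rejecting in round 1, the publisher gets 215 next round, worth 0.6 × 215 = 129 now.
Offer 117 < 129, so the publisher rejects.

Reject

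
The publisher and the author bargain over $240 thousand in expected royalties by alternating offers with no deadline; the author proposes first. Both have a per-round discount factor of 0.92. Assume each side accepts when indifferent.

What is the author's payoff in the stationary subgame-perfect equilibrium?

In a stationary SPE each proposer offers the other exactly their discounted continuation value.
If the author keeps x when proposing and the publisher keeps y when proposing, then x = 240 − 0.92y and y = 240 − 0.92x.
Solving: x = 240(1 − 0.92) / (1 − 0.92·0.92) = 19.2 / 0.1536 = 125.
The publisher gets 240 − 125 = 115.

125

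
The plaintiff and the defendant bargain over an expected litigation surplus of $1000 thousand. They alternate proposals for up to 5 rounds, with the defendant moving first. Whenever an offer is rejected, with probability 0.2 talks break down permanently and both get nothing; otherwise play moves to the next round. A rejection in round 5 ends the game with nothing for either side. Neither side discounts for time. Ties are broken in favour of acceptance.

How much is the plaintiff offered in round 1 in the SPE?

Round 5 (the defendant proposes): the plaintiff will accept anything ≥ 0, so the defendant offers 0 and keeps 1000.
Round 4 (the plaintiff proposes): rejecting gives the defendant an expected 0.8 × 1000 = 800, so the plaintiff offers 800, keeping 200.
Round 3 (the defendant proposes): rejecting gives the plaintiff an expected 0.8 × 200 = 160, so the defendant offers 160, keeping 840.
Round 2 (the plaintiff proposes): rejecting gives the defendant an expected 0.8 × 840 = 672. The plaintiff offers 672 and keeps 1000 − 672 = 328.
Round 1 (the defendant proposes): rejecting gives the plaintiff an expected 0.8 × 328 = 262.4, so the defendant offers 262.4, keeping 737.6.

262.4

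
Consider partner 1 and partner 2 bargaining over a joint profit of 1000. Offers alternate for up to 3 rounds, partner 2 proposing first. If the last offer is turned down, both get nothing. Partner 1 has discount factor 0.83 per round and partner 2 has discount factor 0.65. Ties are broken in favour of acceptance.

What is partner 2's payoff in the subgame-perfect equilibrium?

709.5

Round 3 (partner 2 proposes): rejection yields 0 for partner 1; partner 2 offers 0 and keeps 1000.
Round 2 (partner 1 proposes): partner 2 can get 1000 next round, worth 0.65 × 1000 = 650 now, so partner 1 offers 650, keeping 350.
Round 1 (partner 2 proposes): partner 1 can get 350 next round, worth 0.83 × 350 = 290.5 now, so partner 2 offers 290.5, keeping 709.5.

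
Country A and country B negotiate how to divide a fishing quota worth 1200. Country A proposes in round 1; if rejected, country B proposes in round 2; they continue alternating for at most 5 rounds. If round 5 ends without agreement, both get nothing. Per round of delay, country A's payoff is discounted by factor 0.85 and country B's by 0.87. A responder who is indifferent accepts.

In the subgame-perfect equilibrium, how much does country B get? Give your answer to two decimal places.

Round 5 (country A proposes): rejection yields 0 for country B; country A offers 0 and keeps 1200.
Round 4 (country B proposes): country A can get 1200 next round, worth 0.85 × 1200 = 1020 now. Country B offers 1020 and keeps 1200 − 1020 = 180.
Round 3 (country A proposes): country B can get 180 next round, worth 0.87 × 180 = 156.6 now; country A offers that and keeps 1043.4.
Round 2 (country B proposes): country A can get 1043.4 next round, worth 0.85 × 1043.4 = 886.89 now. Country B offers 886.89 and keeps 1200 − 886.89 = 313.11.
Round 1 (country A proposes): country B can get 313.11 next round, worth 0.87 × 313.11 = 272.4057 now, so country A offers 272.4057, keeping 927.5943.

272.41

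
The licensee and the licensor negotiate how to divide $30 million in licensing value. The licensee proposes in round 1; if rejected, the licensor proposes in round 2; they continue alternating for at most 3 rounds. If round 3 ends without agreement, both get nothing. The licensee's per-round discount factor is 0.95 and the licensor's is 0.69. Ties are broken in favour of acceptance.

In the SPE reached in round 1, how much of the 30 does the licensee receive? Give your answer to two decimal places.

28.97

Round 3 (the licensee proposes): the licensor will accept anything ≥ 0, so the licensee offers 0 and keeps 30.
Round 2 (the licensor proposes): the licensee can get 30 next round, worth 0.95 × 30 = 28.5 now; the licensor offers that and keeps 1.5.
Round 1 (the licensee proposes): the licensor can get 1.5 next round, worth 0.69 × 1.5 = 1.035 now. The licensee offers 1.035 and keeps 30 − 1.035 = 28.965.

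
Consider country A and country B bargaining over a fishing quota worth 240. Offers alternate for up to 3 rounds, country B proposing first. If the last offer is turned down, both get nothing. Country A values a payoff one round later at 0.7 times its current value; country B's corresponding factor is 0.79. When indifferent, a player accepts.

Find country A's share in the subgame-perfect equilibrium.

By backward induction:
Round 3 (country B proposes): country A will accept anything ≥ 0, so country B offers 0 and keeps 240.
Round 2 (country A proposes): country B can get 240 next round, worth 0.79 × 240 = 189.6 now, so country A offers 189.6, keeping 50.4.
Round 1 (country B proposes): country A can get 50.4 next round, worth 0.7 × 50.4 = 35.28 now, so country B offers 35.28, keeping 204.72.

35.28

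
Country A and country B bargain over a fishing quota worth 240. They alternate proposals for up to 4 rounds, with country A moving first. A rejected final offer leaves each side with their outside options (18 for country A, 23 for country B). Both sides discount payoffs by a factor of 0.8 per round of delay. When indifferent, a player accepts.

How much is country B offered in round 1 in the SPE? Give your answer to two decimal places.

By backward induction:
Round 4 (country B proposes): country A gets 18 if talks fail, so country B offers 18 and keeps 222.
Round 3 (country A proposes): country B can get 222 next round, worth 0.8 × 222 = 177.6 now; country A offers that and keeps 62.4.
Round 2 (country B proposes): country A can get 62.4 next round, worth 0.8 × 62.4 = 49.92 now, so country B offers 49.92, keeping 190.08.
Round 1 (country A proposes): country B can get 190.08 next round, worth 0.8 × 190.08 = 152.064 now, so country A offers 152.064, keeping 87.936.

152.06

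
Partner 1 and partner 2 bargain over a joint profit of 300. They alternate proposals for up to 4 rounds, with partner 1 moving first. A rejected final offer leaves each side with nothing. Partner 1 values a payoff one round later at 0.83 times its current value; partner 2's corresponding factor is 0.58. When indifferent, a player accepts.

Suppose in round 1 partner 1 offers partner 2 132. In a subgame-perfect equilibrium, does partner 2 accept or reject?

Accept

Round 4 (partner 2 proposes): partner 1 will accept anything ≥ 0, so partner 2 offers 0 and keeps 300.
Round 3 (partner 1 proposes): partner 2 can get 300 next round, worth 0.58 × 300 = 174 now; partner 1 offers that and keeps 126.
Round 2 (partner 2 proposes): partner 1 can get 126 next round, worth 0.83 × 126 = 104.58 now. Partner 2 offers 104.58 and keeps 300 − 104.58 = 195.42.
So by rejecting in round 1, partner 2 gets 195.42 next round, worth 0.58 × 195.42 = 113.3436 now.
Offer 132 ≥ 113.3436, so partner 2 accepts.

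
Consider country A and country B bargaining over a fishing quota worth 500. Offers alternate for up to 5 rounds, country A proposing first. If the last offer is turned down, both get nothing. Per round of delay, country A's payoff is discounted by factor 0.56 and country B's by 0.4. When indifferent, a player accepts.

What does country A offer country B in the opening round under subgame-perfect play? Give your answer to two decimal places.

107.71

Work backward from the last round.
Round 5 (country A proposes): country B will accept anything ≥ 0, so country A offers 0 and keeps 500.
Round 4 (country B proposes): country A can get 500 next round, worth 0.56 × 500 = 280 now; country B offers that and keeps 220.
Round 3 (country A proposes): country B can get 220 next round, worth 0.4 × 220 = 88 now; country A offers that and keeps 412.
Round 2 (country B proposes): country A can get 412 next round, worth 0.56 × 412 = 230.72 now, so country B offers 230.72, keeping 269.28.
Round 1 (country A proposes): country B can get 269.28 next round, worth 0.4 × 269.28 = 107.712 now, so country A offers 107.712, keeping 392.288.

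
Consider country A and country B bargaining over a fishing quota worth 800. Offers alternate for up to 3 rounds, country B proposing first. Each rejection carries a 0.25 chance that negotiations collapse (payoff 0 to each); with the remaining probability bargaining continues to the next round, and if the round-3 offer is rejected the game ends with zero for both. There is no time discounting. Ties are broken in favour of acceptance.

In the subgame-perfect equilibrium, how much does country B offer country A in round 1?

150

By backward induction:
Round 3 (country B proposes): rejection yields 0 for country A; country B offers 0 and keeps 800.
Round 2 (country A proposes): rejecting gives country B an expected 0.75 × 800 = 600. Country A offers 600 and keeps 800 − 600 = 200.
Round 1 (country B proposes): rejecting gives country A an expected 0.75 × 200 = 150, so country B offers 150, keeping 650.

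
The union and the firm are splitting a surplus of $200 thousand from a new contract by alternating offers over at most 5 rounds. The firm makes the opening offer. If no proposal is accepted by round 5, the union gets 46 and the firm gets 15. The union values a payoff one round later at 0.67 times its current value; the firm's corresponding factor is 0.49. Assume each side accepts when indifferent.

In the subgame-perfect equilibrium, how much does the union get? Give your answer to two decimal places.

95.73

Round 5 (the firm proposes): the union gets 46 if talks fail, so the firm offers 46 and keeps 154.
Round 4 (the union proposes): the firm can get 154 next round, worth 0.49 × 154 = 75.46 now, so the union offers 75.46, keeping 124.54.
Round 3 (the firm proposes): the union can get 124.54 next round, worth 0.67 × 124.54 = 83.4418 now. The firm offers 83.4418 and keeps 200 − 83.4418 = 116.5582.
Round 2 (the union proposes): the firm can get 116.5582 next round, worth 0.49 × 116.5582 = 57.113518 now, so the union offers 57.113518, keeping 142.886482.
Round 1 (the firm proposes): the union can get 142.886482 next round, worth 0.67 × 142.886482 = 95.73394294 now. The firm offers 95.73394294 and keeps 200 − 95.73394294 = 104.26605706.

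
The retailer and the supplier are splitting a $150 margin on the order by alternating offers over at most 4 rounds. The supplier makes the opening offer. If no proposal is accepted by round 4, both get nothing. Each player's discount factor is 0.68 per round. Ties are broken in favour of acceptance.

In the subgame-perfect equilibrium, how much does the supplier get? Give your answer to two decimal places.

By backward induction:
Round 4 (the retailer proposes): rejection yields 0 for the supplier; the retailer offers 0 and keeps 150.
Round 3 (the supplier proposes): the retailer can get 150 next round, worth 0.68 × 150 = 102 now. The supplier offers 102 and keeps 150 − 102 = 48.
Round 2 (the retailer proposes): the supplier can get 48 next round, worth 0.68 × 48 = 32.64 now. The retailer offers 32.64 and keeps 150 − 32.64 = 117.36.
Round 1 (the supplier proposes): the retailer can get 117.36 next round, worth 0.68 × 117.36 = 79.8048 now, so the supplier offers 79.8048, keeping 70.1952.

70.20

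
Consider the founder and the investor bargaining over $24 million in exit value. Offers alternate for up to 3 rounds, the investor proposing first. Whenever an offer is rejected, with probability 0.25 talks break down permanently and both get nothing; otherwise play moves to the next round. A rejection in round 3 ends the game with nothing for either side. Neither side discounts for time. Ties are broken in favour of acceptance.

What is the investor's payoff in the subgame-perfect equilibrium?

19.5

By backward induction:
Round 3 (the investor proposes): the founder will accept anything ≥ 0, so the investor offers 0 and keeps 24.
Round 2 (the founder proposes): rejecting gives the investor an expected 0.75 × 24 = 18; the founder offers that and keeps 6.
Round 1 (the investor proposes): rejecting gives the founder an expected 0.75 × 6 = 4.5. The investor offers 4.5 and keeps 24 − 4.5 = 19.5.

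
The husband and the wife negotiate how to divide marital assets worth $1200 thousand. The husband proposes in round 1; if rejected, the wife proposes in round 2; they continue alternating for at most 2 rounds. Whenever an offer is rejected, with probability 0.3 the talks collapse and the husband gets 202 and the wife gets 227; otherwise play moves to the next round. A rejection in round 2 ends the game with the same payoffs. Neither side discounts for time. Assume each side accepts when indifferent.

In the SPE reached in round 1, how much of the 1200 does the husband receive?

Round 2 (the wife proposes): the husband gets 202 if talks fail, so the wife offers 202 and keeps 998.
Round 1 (the husband proposes): rejecting gives the wife an expected 0.7 × 998 + 0.3 × 227 = 766.7. The husband offers 766.7 and keeps 1200 − 766.7 = 433.3.

433.3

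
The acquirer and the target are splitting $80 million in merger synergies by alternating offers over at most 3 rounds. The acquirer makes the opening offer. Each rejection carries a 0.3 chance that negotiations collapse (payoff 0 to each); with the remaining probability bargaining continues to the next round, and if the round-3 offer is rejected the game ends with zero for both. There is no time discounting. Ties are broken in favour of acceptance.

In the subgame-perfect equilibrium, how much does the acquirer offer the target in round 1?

By backward induction:
Round 3 (the acquirer proposes): rejection yields 0 for the target; the acquirer offers 0 and keeps 80.
Round 2 (the target proposes): rejecting gives the acquirer an expected 0.7 × 80 = 56, so the target offers 56, keeping 24.
Round 1 (the acquirer proposes): rejecting gives the target an expected 0.7 × 24 = 16.8. The acquirer offers 16.8 and keeps 80 − 16.8 = 63.2.

16.8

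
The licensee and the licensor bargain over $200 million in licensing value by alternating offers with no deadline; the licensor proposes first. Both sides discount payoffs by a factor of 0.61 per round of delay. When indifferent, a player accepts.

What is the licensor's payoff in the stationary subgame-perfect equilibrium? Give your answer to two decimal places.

When the licensor proposes, the licensee accepts any offer worth at least 0.61 times what the licensee would get by proposing next round; and vice versa.
This gives x = 200 − 0.61y and y = 200 − 0.61x, where x and y are each side's share when it proposes.
Hence (1 − 0.61·0.61)x = 200(1 − 0.61), i.e. 0.6279·x = 78.
x ≈ 124.2236; the licensee's share is 200 − x ≈ 75.7764.

124.22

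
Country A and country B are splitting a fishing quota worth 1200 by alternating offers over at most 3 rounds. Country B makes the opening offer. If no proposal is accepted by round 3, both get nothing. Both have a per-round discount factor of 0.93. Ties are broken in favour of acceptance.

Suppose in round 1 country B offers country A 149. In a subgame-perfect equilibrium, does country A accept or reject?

Round 3 (country B proposes): country A will accept anything ≥ 0, so country B offers 0 and keeps 1200.
Round 2 (country A proposes): country B can get 1200 next round, worth 0.93 × 1200 = 1116 now, so country A offers 1116, keeping 84.
So by rejecting in round 1, country A gets 84 next round, worth 0.93 × 84 = 78.12 now.
Offer 149 ≥ 78.12, so country A accepts.

Accept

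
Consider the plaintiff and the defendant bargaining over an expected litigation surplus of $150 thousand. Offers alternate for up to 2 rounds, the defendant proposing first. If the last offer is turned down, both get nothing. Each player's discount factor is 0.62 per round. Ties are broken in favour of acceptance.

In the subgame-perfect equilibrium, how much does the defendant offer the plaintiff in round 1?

93

Round 2 (the plaintiff proposes): the defendant will accept anything ≥ 0, so the plaintiff offers 0 and keeps 150.
Round 1 (the defendant proposes): the plaintiff can get 150 next round, worth 0.62 × 150 = 93 now. The defendant offers 93 and keeps 150 − 93 = 57.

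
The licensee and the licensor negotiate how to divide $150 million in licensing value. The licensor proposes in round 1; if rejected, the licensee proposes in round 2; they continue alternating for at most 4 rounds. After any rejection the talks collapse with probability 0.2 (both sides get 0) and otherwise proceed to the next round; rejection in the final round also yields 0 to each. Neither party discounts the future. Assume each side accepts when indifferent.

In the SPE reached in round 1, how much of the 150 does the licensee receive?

By backward induction:
Round 4 (the licensee proposes): rejection yields 0 for the licensor; the licensee offers 0 and keeps 150.
Round 3 (the licensor proposes): rejecting gives the licensee an expected 0.8 × 150 = 120; the licensor offers that and keeps 30.
Round 2 (the licensee proposes): rejecting gives the licensor an expected 0.8 × 30 = 24. The licensee offers 24 and keeps 150 − 24 = 126.
Round 1 (the licensor proposes): rejecting gives the licensee an expected 0.8 × 126 = 100.8, so the licensor offers 100.8, keeping 49.2.

100.8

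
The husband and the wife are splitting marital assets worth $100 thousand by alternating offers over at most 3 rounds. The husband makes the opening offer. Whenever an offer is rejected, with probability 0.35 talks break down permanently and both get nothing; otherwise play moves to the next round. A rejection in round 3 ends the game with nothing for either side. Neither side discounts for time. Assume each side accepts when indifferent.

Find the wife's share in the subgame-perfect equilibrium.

By backward induction:
Round 3 (the husband proposes): the wife will accept anything ≥ 0, so the husband offers 0 and keeps 100.
Round 2 (the wife proposes): rejecting gives the husband an expected 0.65 × 100 = 65; the wife offers that and keeps 35.
Round 1 (the husband proposes): rejecting gives the wife an expected 0.65 × 35 = 22.75; the husband offers that and keeps 77.25.

22.75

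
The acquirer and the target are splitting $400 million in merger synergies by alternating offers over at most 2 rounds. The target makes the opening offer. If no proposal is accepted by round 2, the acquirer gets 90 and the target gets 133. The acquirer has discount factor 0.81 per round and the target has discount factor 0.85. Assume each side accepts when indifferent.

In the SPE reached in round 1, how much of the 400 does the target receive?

183.73

Round 2 (the acquirer proposes): the target gets 133 if talks fail, so the acquirer offers 133 and keeps 267.
Round 1 (the target proposes): the acquirer can get 267 next round, worth 0.81 × 267 = 216.27 now, so the target offers 216.27, keeping 183.73.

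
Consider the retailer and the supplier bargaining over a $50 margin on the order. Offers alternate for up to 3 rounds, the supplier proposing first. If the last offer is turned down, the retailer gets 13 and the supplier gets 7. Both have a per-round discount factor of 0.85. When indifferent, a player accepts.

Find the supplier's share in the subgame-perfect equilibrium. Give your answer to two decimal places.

Round 3 (the supplier proposes): the retailer gets 13 if talks fail, so the supplier offers 13 and keeps 37.
Round 2 (the retailer proposes): the supplier can get 37 next round, worth 0.85 × 37 = 31.45 now; the retailer offers that and keeps 18.55.
Round 1 (the supplier proposes): the retailer can get 18.55 next round, worth 0.85 × 18.55 = 15.7675 now; the supplier offers that and keeps 34.2325.

34.23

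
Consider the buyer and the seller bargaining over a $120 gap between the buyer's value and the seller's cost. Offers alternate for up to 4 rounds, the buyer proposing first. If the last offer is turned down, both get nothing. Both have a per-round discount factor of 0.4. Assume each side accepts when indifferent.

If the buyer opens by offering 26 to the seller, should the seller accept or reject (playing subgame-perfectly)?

Round 4 (the seller proposes): the buyer will accept anything ≥ 0, so the seller offers 0 and keeps 120.
Round 3 (the buyer proposes): the seller can get 120 next round, worth 0.4 × 120 = 48 now, so the buyer offers 48, keeping 72.
Round 2 (the seller proposes): the buyer can get 72 next round, worth 0.4 × 72 = 28.8 now; the seller offers that and keeps 91.2.
So by rejecting in round 1, the seller gets 91.2 next round, worth 0.4 × 91.2 = 36.48 now.
Offer 26 < 36.48, so the seller rejects.

Reject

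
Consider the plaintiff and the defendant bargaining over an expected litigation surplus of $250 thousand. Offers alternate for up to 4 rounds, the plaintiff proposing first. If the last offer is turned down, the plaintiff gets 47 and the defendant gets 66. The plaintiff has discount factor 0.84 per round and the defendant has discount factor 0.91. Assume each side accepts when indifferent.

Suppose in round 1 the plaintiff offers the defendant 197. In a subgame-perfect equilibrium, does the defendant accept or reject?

Round 4 (the defendant proposes): the plaintiff gets 47 if talks fail, so the defendant offers 47 and keeps 203.
Round 3 (the plaintiff proposes): the defendant can get 203 next round, worth 0.91 × 203 = 184.73 now; the plaintiff offers that and keeps 65.27.
Round 2 (the defendant proposes): the plaintiff can get 65.27 next round, worth 0.84 × 65.27 = 54.8268 now; the defendant offers that and keeps 195.1732.
So by rejecting in round 1, the defendant gets 195.1732 next round, worth 0.91 × 195.1732 = 177.607612 now.
Offer 197 ≥ 177.607612, so the defendant accepts.

Accept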